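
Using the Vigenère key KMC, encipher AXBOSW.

KJDYEY

Repeat the key across the message: KMCKMC
A(0)+K(10): 10 → K
X(23)+M(12): 35≡9 → J
B(1)+C(2): 3 → D
O(14)+K(10): 24 → Y
S(18)+M(12): 30≡4 → E
W(22)+C(2): 24 → Y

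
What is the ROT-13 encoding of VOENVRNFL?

V(21): 21+13=34≡8 → I
O(14): 14+13=27≡1 → B
E(4): 4+13=17 → R
N(13): 13+13=26≡0 → A
V(21): 21+13=34≡8 → I
R(17): 17+13=30≡4 → E
N(13): 13+13=26≡0 → A
F(5): 5+13=18 → S
L(11): 11+13=24 → Y

IBRAIEASY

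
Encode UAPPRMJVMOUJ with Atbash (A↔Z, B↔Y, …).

U(20) → F(5)
A(0) → Z(25)
P(15) → K(10)
P(15) → K(10)
R(17) → I(8)
M(12) → N(13)
J(9) → Q(16)
V(21) → E(4)
M(12) → N(13)
O(14) → L(11)
U(20) → F(5)
J(9) → Q(16)

FZKKINQENLFQ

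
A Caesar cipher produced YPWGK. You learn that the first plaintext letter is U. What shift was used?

From the crib: Y(24)−U(20)=4, so the shift is 4.

4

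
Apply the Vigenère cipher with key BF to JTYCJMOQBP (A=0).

Repeat the key across the message: BFBFBFBFBF
J(9)+B(1): 10 → K
T(19)+F(5): 24 → Y
Y(24)+B(1): 25 → Z
C(2)+F(5): 7 → H
J(9)+B(1): 10 → K
M(12)+F(5): 17 → R
O(14)+B(1): 15 → P
Q(16)+F(5): 21 → V
B(1)+B(1): 2 → C
P(15)+F(5): 20 → U

KYZHKRPVCU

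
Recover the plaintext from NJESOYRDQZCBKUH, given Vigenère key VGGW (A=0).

SDYWTSLHVTWFPOB

Repeat the key across the ciphertext: VGGWVGGWVGGWVGG
N(13)−V(21): -8≡18 → S
J(9)−G(6): 3 → D
E(4)−G(6): -2≡24 → Y
S(18)−W(22): -4≡22 → W
O(14)−V(21): -7≡19 → T
Y(24)−G(6): 18 → S
R(17)−G(6): 11 → L
D(3)−W(22): -19≡7 → H
Q(16)−V(21): -5≡21 → V
Z(25)−G(6): 19 → T
C(2)−G(6): -4≡22 → W
B(1)−W(22): -21≡5 → F
K(10)−V(21): -11≡15 → P
U(20)−G(6): 14 → O
H(7)−G(6): 1 → B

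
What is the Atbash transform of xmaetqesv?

x(23) → c(2)
m(12) → n(13)
a(0) → z(25)
e(4) → v(21)
t(19) → g(6)
q(16) → j(9)
e(4) → v(21)
s(18) → h(7)
v(21) → e(4)

cnzvgjvhe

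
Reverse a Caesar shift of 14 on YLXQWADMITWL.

Y(24): 24−14=10 → K
L(11): 11−14=-3≡23 → X
X(23): 23−14=9 → J
Q(16): 16−14=2 → C
W(22): 22−14=8 → I
A(0): 0−14=-14≡12 → M
D(3): 3−14=-11≡15 → P
M(12): 12−14=-2≡24 → Y
I(8): 8−14=-6≡20 → U
T(19): 19−14=5 → F
W(22): 22−14=8 → I
L(11): 11−14=-3≡23 → X

KXJCIMPYUFIX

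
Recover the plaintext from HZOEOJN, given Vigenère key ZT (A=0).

Repeat the key across the ciphertext: ZTZTZTZ
H(7)−Z(25): -18≡8 → I
Z(25)−T(19): 6 → G
O(14)−Z(25): -11≡15 → P
E(4)−T(19): -15≡11 → L
O(14)−Z(25): -11≡15 → P
J(9)−T(19): -10≡16 → Q
N(13)−Z(25): -12≡14 → O

IGPLPQO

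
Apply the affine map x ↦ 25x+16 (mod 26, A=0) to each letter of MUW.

EWU

M(12): 25·12+16=316≡4 → E
U(20): 25·20+16=516≡22 → W
W(22): 25·22+16=566≡20 → U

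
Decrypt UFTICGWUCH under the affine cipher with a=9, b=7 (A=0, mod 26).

NUKDLXTNLA

The inverse of 9 mod 26 is 3, since 9·3=27≡1. Apply D(y)=3·(y−7) mod 26:
U(20): 3·(20−7)=39≡13 → N
F(5): 3·(5−7)=-6≡20 → U
T(19): 3·(19−7)=36≡10 → K
I(8): 3·(8−7)=3 → D
C(2): 3·(2−7)=-15≡11 → L
G(6): 3·(6−7)=-3≡23 → X
W(22): 3·(22−7)=45≡19 → T
U(20): 3·(20−7)=39≡13 → N
C(2): 3·(2−7)=-15≡11 → L
H(7): 3·(7−7)=0 → A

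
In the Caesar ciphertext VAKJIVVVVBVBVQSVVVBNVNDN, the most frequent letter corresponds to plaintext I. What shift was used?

The most frequent ciphertext letter is V (appears 11 times).
V is position 21; I is position 8.
Shift = 13.

13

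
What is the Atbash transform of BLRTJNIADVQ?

YOIGQMRZWEJ

B(1) → Y(24)
L(11) → O(14)
R(17) → I(8)
T(19) → G(6)
J(9) → Q(16)
N(13) → M(12)
I(8) → R(17)
A(0) → Z(25)
D(3) → W(22)
V(21) → E(4)
Q(16) → J(9)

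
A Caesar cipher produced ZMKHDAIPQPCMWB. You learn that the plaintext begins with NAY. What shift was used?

From the crib: Z(25)−N(13)=12, so the shift is 12.

12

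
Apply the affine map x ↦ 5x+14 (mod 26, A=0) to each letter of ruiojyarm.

r(17): 5·17+14=99≡21 → v
u(20): 5·20+14=114≡10 → k
i(8): 5·8+14=54≡2 → c
o(14): 5·14+14=84≡6 → g
j(9): 5·9+14=59≡7 → h
y(24): 5·24+14=134≡4 → e
a(0): 5·0+14=14 → o
r(17): 5·17+14=99≡21 → v
m(12): 5·12+14=74≡22 → w

vkcgheovw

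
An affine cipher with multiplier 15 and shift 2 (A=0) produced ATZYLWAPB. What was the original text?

MPFYLKMNT

The inverse of 15 mod 26 is 7, since 15·7=105≡1. Apply D(y)=7·(y−2) mod 26:
A(0): 7·(0−2)=-14≡12 → M
T(19): 7·(19−2)=119≡15 → P
Z(25): 7·(25−2)=161≡5 → F
Y(24): 7·(24−2)=154≡24 → Y
L(11): 7·(11−2)=63≡11 → L
W(22): 7·(22−2)=140≡10 → K
A(0): 7·(0−2)=-14≡12 → M
P(15): 7·(15−2)=91≡13 → N
B(1): 7·(1−2)=-7≡19 → T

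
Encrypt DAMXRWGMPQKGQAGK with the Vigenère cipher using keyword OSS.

RSELJOUEHECYESYY

Repeat the key across the message: OSSOSSOSSOSSOSSO
D(3)+O(14): 17 → R
A(0)+S(18): 18 → S
M(12)+S(18): 30≡4 → E
X(23)+O(14): 37≡11 → L
R(17)+S(18): 35≡9 → J
W(22)+S(18): 40≡14 → O
G(6)+O(14): 20 → U
M(12)+S(18): 30≡4 → E
P(15)+S(18): 33≡7 → H
Q(16)+O(14): 30≡4 → E
K(10)+S(18): 28≡2 → C
G(6)+S(18): 24 → Y
Q(16)+O(14): 30≡4 → E
A(0)+S(18): 18 → S
G(6)+S(18): 24 → Y
K(10)+O(14): 24 → Y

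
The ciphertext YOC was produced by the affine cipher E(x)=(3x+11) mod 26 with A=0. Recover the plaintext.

The inverse of 3 mod 26 is 9, since 3·9=27≡1. Apply D(y)=9·(y−11) mod 26:
Y(24): 9·(24−11)=117≡13 → N
O(14): 9·(14−11)=27≡1 → B
C(2): 9·(2−11)=-81≡23 → X

NBX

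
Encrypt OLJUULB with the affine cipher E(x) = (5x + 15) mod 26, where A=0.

HSILLSU

O(14): 5·14+15=85≡7 → H
L(11): 5·11+15=70≡18 → S
J(9): 5·9+15=60≡8 → I
U(20): 5·20+15=115≡11 → L
U(20): 5·20+15=115≡11 → L
L(11): 5·11+15=70≡18 → S
B(1): 5·1+15=20 → U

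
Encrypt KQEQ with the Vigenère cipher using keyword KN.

UDOD

Repeat the key across the message: KNKN
K(10)+K(10): 20 → U
Q(16)+N(13): 29≡3 → D
E(4)+K(10): 14 → O
Q(16)+N(13): 29≡3 → D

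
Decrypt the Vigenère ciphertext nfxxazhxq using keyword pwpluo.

yjimglsbb

Repeat the key across the ciphertext: pwpluopwp
n(13)−p(15): -2≡24 → y
f(5)−w(22): -17≡9 → j
x(23)−p(15): 8 → i
x(23)−l(11): 12 → m
a(0)−u(20): -20≡6 → g
z(25)−o(14): 11 → l
h(7)−p(15): -8≡18 → s
x(23)−w(22): 1 → b
q(16)−p(15): 1 → b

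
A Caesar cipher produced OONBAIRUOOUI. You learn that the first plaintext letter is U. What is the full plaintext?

UUTHGOXAUUAO

From the crib: O(14)−U(20)=-6≡20, so the shift is 20.
Subtract 20 from each ciphertext letter:
O(14): 14−20=-6≡20 → U
O(14): 14−20=-6≡20 → U
N(13): 13−20=-7≡19 → T
B(1): 1−20=-19≡7 → H
A(0): 0−20=-20≡6 → G
I(8): 8−20=-12≡14 → O
R(17): 17−20=-3≡23 → X
U(20): 20−20=0 → A
O(14): 14−20=-6≡20 → U
O(14): 14−20=-6≡20 → U
U(20): 20−20=0 → A
I(8): 8−20=-12≡14 → O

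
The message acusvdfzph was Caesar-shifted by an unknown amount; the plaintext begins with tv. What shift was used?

7

From the crib: a(0)−t(19)=-19≡7, so the shift is 7.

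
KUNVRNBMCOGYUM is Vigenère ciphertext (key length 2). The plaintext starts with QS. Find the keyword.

Subtract each crib letter from the matching ciphertext letter (mod 26):
K(10)−Q(16)=-6≡20 → U
U(20)−S(18)=2 → C

UC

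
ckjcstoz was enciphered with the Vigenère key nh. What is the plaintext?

pdwvfmbs

Repeat the key across the ciphertext: nhnhnhnh
c(2)−n(13): -11≡15 → p
k(10)−h(7): 3 → d
j(9)−n(13): -4≡22 → w
c(2)−h(7): -5≡21 → v
s(18)−n(13): 5 → f
t(19)−h(7): 12 → m
o(14)−n(13): 1 → b
z(25)−h(7): 18 → s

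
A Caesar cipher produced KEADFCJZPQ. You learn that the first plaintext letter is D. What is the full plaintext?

From the crib: K(10)−D(3)=7, so the shift is 7.
Subtract 7 from each ciphertext letter:
K(10): 10−7=3 → D
E(4): 4−7=-3≡23 → X
A(0): 0−7=-7≡19 → T
D(3): 3−7=-4≡22 → W
F(5): 5−7=-2≡24 → Y
C(2): 2−7=-5≡21 → V
J(9): 9−7=2 → C
Z(25): 25−7=18 → S
P(15): 15−7=8 → I
Q(16): 16−7=9 → J

DXTWYVCSIJ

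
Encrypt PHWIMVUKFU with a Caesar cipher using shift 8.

P(15): 15+8=23 → X
H(7): 7+8=15 → P
W(22): 22+8=30≡4 → E
I(8): 8+8=16 → Q
M(12): 12+8=20 → U
V(21): 21+8=29≡3 → D
U(20): 20+8=28≡2 → C
K(10): 10+8=18 → S
F(5): 5+8=13 → N
U(20): 20+8=28≡2 → C

XPEQUDCSNC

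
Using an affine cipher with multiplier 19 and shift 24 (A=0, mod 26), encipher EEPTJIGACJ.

E(4): 19·4+24=100≡22 → W
E(4): 19·4+24=100≡22 → W
P(15): 19·15+24=309≡23 → X
T(19): 19·19+24=385≡21 → V
J(9): 19·9+24=195≡13 → N
I(8): 19·8+24=176≡20 → U
G(6): 19·6+24=138≡8 → I
A(0): 19·0+24=24 → Y
C(2): 19·2+24=62≡10 → K
J(9): 19·9+24=195≡13 → N

WWXVNUIYKN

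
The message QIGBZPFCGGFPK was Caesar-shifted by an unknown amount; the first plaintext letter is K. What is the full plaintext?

From the crib: Q(16)−K(10)=6, so the shift is 6.
Subtract 6 from each ciphertext letter:
Q(16): 16−6=10 → K
I(8): 8−6=2 → C
G(6): 6−6=0 → A
B(1): 1−6=-5≡21 → V
Z(25): 25−6=19 → T
P(15): 15−6=9 → J
F(5): 5−6=-1≡25 → Z
C(2): 2−6=-4≡22 → W
G(6): 6−6=0 → A
G(6): 6−6=0 → A
F(5): 5−6=-1≡25 → Z
P(15): 15−6=9 → J
K(10): 10−6=4 → E

KCAVTJZWAAZJE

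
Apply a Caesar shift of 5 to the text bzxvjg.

gecaol

b(1): 1+5=6 → g
z(25): 25+5=30≡4 → e
x(23): 23+5=28≡2 → c
v(21): 21+5=26≡0 → a
j(9): 9+5=14 → o
g(6): 6+5=11 → l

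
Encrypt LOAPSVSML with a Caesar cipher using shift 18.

L(11): 11+18=29≡3 → D
O(14): 14+18=32≡6 → G
A(0): 0+18=18 → S
P(15): 15+18=33≡7 → H
S(18): 18+18=36≡10 → K
V(21): 21+18=39≡13 → N
S(18): 18+18=36≡10 → K
M(12): 12+18=30≡4 → E
L(11): 11+18=29≡3 → D

DGSHKNKED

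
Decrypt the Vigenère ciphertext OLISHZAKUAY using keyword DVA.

Repeat the key across the ciphertext: DVADVADVADV
O(14)−D(3): 11 → L
L(11)−V(21): -10≡16 → Q
I(8)−A(0): 8 → I
S(18)−D(3): 15 → P
H(7)−V(21): -14≡12 → M
Z(25)−A(0): 25 → Z
A(0)−D(3): -3≡23 → X
K(10)−V(21): -11≡15 → P
U(20)−A(0): 20 → U
A(0)−D(3): -3≡23 → X
Y(24)−V(21): 3 → D

LQIPMZXPUXD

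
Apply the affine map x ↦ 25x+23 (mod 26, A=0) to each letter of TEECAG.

ETTVXR

T(19): 25·19+23=498≡4 → E
E(4): 25·4+23=123≡19 → T
E(4): 25·4+23=123≡19 → T
C(2): 25·2+23=73≡21 → V
A(0): 25·0+23=23 → X
G(6): 25·6+23=173≡17 → R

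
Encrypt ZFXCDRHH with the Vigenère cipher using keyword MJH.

LOEOMYTQ

Repeat the key across the message: MJHMJHMJ
Z(25)+M(12): 37≡11 → L
F(5)+J(9): 14 → O
X(23)+H(7): 30≡4 → E
C(2)+M(12): 14 → O
D(3)+J(9): 12 → M
R(17)+H(7): 24 → Y
H(7)+M(12): 19 → T
H(7)+J(9): 16 → Q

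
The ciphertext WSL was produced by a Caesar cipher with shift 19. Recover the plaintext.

DZS

W(22): 22−19=3 → D
S(18): 18−19=-1≡25 → Z
L(11): 11−19=-8≡18 → S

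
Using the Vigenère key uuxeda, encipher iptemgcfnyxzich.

Repeat the key across the message: uuxedauuxedauux
i(8)+u(20): 28≡2 → c
p(15)+u(20): 35≡9 → j
t(19)+x(23): 42≡16 → q
e(4)+e(4): 8 → i
m(12)+d(3): 15 → p
g(6)+a(0): 6 → g
c(2)+u(20): 22 → w
f(5)+u(20): 25 → z
n(13)+x(23): 36≡10 → k
y(24)+e(4): 28≡2 → c
x(23)+d(3): 26≡0 → a
z(25)+a(0): 25 → z
i(8)+u(20): 28≡2 → c
c(2)+u(20): 22 → w
h(7)+x(23): 30≡4 → e

cjqipgwzkcazcwe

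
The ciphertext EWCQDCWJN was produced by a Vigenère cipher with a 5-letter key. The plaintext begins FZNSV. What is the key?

ZXPYI

Subtract each crib letter from the matching ciphertext letter (mod 26):
E(4)−F(5)=-1≡25 → Z
W(22)−Z(25)=-3≡23 → X
C(2)−N(13)=-11≡15 → P
Q(16)−S(18)=-2≡24 → Y
D(3)−V(21)=-18≡8 → I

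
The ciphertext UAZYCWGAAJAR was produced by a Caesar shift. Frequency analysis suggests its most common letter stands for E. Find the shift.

The most frequent ciphertext letter is A (appears 4 times).
A is position 0; E is position 4.
Shift = -4≡22.

22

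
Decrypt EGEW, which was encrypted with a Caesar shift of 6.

E(4): 4−6=-2≡24 → Y
G(6): 6−6=0 → A
E(4): 4−6=-2≡24 → Y
W(22): 22−6=16 → Q

YAYQ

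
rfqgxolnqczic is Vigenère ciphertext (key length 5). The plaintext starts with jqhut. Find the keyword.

Subtract each crib letter from the matching ciphertext letter (mod 26):
r(17)−j(9)=8 → i
f(5)−q(16)=-11≡15 → p
q(16)−h(7)=9 → j
g(6)−u(20)=-14≡12 → m
x(23)−t(19)=4 → e

ipjme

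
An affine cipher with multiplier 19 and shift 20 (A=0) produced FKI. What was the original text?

The inverse of 19 mod 26 is 11, since 19·11=209≡1. Apply D(y)=11·(y−20) mod 26:
F(5): 11·(5−20)=-165≡17 → R
K(10): 11·(10−20)=-110≡20 → U
I(8): 11·(8−20)=-132≡24 → Y

RUY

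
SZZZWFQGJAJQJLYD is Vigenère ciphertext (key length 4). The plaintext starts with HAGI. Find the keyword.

Subtract each crib letter from the matching ciphertext letter (mod 26):
S(18)−H(7)=11 → L
Z(25)−A(0)=25 → Z
Z(25)−G(6)=19 → T
Z(25)−I(8)=17 → R

LZTR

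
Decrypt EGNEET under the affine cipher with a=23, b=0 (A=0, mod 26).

QYNQQL

The inverse of 23 mod 26 is 17, since 23·17=391≡1. Apply D(y)=17·(y−0) mod 26:
E(4): 17·(4−0)=68≡16 → Q
G(6): 17·(6−0)=102≡24 → Y
N(13): 17·(13−0)=221≡13 → N
E(4): 17·(4−0)=68≡16 → Q
E(4): 17·(4−0)=68≡16 → Q
T(19): 17·(19−0)=323≡11 → L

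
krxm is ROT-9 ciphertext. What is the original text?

biod

k(10): 10−9=1 → b
r(17): 17−9=8 → i
x(23): 23−9=14 → o
m(12): 12−9=3 → d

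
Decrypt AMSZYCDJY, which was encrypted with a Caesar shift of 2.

A(0): 0−2=-2≡24 → Y
M(12): 12−2=10 → K
S(18): 18−2=16 → Q
Z(25): 25−2=23 → X
Y(24): 24−2=22 → W
C(2): 2−2=0 → A
D(3): 3−2=1 → B
J(9): 9−2=7 → H
Y(24): 24−2=22 → W

YKQXWABHW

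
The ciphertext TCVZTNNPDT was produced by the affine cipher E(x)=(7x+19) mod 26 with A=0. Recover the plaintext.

AFEMAOOSUA

The inverse of 7 mod 26 is 15, since 7·15=105≡1. Apply D(y)=15·(y−19) mod 26:
T(19): 15·(19−19)=0 → A
C(2): 15·(2−19)=-255≡5 → F
V(21): 15·(21−19)=30≡4 → E
Z(25): 15·(25−19)=90≡12 → M
T(19): 15·(19−19)=0 → A
N(13): 15·(13−19)=-90≡14 → O
N(13): 15·(13−19)=-90≡14 → O
P(15): 15·(15−19)=-60≡18 → S
D(3): 15·(3−19)=-240≡20 → U
T(19): 15·(19−19)=0 → A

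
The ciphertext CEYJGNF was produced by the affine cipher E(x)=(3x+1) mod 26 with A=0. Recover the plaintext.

JBZUTEK

The inverse of 3 mod 26 is 9, since 3·9=27≡1. Apply D(y)=9·(y−1) mod 26:
C(2): 9·(2−1)=9 → J
E(4): 9·(4−1)=27≡1 → B
Y(24): 9·(24−1)=207≡25 → Z
J(9): 9·(9−1)=72≡20 → U
G(6): 9·(6−1)=45≡19 → T
N(13): 9·(13−1)=108≡4 → E
F(5): 9·(5−1)=36≡10 → K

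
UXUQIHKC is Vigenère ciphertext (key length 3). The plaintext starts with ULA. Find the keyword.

Subtract each crib letter from the matching ciphertext letter (mod 26):
U(20)−U(20)=0 → A
X(23)−L(11)=12 → M
U(20)−A(0)=20 → U

AMU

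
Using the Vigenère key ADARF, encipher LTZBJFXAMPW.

Repeat the key across the message: ADARFADARFA
L(11)+A(0): 11 → L
T(19)+D(3): 22 → W
Z(25)+A(0): 25 → Z
B(1)+R(17): 18 → S
J(9)+F(5): 14 → O
F(5)+A(0): 5 → F
X(23)+D(3): 26≡0 → A
A(0)+A(0): 0 → A
M(12)+R(17): 29≡3 → D
P(15)+F(5): 20 → U
W(22)+A(0): 22 → W

LWZSOFAADUW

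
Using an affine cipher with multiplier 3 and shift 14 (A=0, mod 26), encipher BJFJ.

B(1): 3·1+14=17 → R
J(9): 3·9+14=41≡15 → P
F(5): 3·5+14=29≡3 → D
J(9): 3·9+14=41≡15 → P

RPDP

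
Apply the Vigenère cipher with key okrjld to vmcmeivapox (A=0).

Repeat the key across the message: okrjldokrjl
v(21)+o(14): 35≡9 → j
m(12)+k(10): 22 → w
c(2)+r(17): 19 → t
m(12)+j(9): 21 → v
e(4)+l(11): 15 → p
i(8)+d(3): 11 → l
v(21)+o(14): 35≡9 → j
a(0)+k(10): 10 → k
p(15)+r(17): 32≡6 → g
o(14)+j(9): 23 → x
x(23)+l(11): 34≡8 → i

jwtvpljkgxi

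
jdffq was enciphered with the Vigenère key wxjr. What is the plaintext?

ngwou

Repeat the key across the ciphertext: wxjrw
j(9)−w(22): -13≡13 → n
d(3)−x(23): -20≡6 → g
f(5)−j(9): -4≡22 → w
f(5)−r(17): -12≡14 → o
q(16)−w(22): -6≡20 → u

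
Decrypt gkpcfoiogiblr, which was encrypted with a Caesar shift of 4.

cglybkekcexhn

g(6): 6−4=2 → c
k(10): 10−4=6 → g
p(15): 15−4=11 → l
c(2): 2−4=-2≡24 → y
f(5): 5−4=1 → b
o(14): 14−4=10 → k
i(8): 8−4=4 → e
o(14): 14−4=10 → k
g(6): 6−4=2 → c
i(8): 8−4=4 → e
b(1): 1−4=-3≡23 → x
l(11): 11−4=7 → h
r(17): 17−4=13 → n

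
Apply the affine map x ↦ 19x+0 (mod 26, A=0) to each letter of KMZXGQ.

IUHVKS

K(10): 19·10+0=190≡8 → I
M(12): 19·12+0=228≡20 → U
Z(25): 19·25+0=475≡7 → H
X(23): 19·23+0=437≡21 → V
G(6): 19·6+0=114≡10 → K
Q(16): 19·16+0=304≡18 → S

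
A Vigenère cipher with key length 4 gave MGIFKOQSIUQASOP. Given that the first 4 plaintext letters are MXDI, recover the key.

AJFX

Subtract each crib letter from the matching ciphertext letter (mod 26):
M(12)−M(12)=0 → A
G(6)−X(23)=-17≡9 → J
I(8)−D(3)=5 → F
F(5)−I(8)=-3≡23 → X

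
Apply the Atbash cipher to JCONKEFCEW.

J(9) → Q(16)
C(2) → X(23)
O(14) → L(11)
N(13) → M(12)
K(10) → P(15)
E(4) → V(21)
F(5) → U(20)
C(2) → X(23)
E(4) → V(21)
W(22) → D(3)

QXLMPVUXVD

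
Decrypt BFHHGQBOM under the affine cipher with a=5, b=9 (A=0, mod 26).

OUKKPROBL

The inverse of 5 mod 26 is 21, since 5·21=105≡1. Apply D(y)=21·(y−9) mod 26:
B(1): 21·(1−9)=-168≡14 → O
F(5): 21·(5−9)=-84≡20 → U
H(7): 21·(7−9)=-42≡10 → K
H(7): 21·(7−9)=-42≡10 → K
G(6): 21·(6−9)=-63≡15 → P
Q(16): 21·(16−9)=147≡17 → R
B(1): 21·(1−9)=-168≡14 → O
O(14): 21·(14−9)=105≡1 → B
M(12): 21·(12−9)=63≡11 → L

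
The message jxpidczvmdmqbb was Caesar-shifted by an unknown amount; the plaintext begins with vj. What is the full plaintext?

vjbupolhypycnn

From the crib: j(9)−v(21)=-12≡14, so the shift is 14.
Subtract 14 from each ciphertext letter:
j(9): 9−14=-5≡21 → v
x(23): 23−14=9 → j
p(15): 15−14=1 → b
i(8): 8−14=-6≡20 → u
d(3): 3−14=-11≡15 → p
c(2): 2−14=-12≡14 → o
z(25): 25−14=11 → l
v(21): 21−14=7 → h
m(12): 12−14=-2≡24 → y
d(3): 3−14=-11≡15 → p
m(12): 12−14=-2≡24 → y
q(16): 16−14=2 → c
b(1): 1−14=-13≡13 → n
b(1): 1−14=-13≡13 → n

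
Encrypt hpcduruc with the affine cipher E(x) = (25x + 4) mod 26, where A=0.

xpcbknkc

h(7): 25·7+4=179≡23 → x
p(15): 25·15+4=379≡15 → p
c(2): 25·2+4=54≡2 → c
d(3): 25·3+4=79≡1 → b
u(20): 25·20+4=504≡10 → k
r(17): 25·17+4=429≡13 → n
u(20): 25·20+4=504≡10 → k
c(2): 25·2+4=54≡2 → c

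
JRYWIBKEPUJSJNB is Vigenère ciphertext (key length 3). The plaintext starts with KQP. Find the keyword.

ZBJ

Subtract each crib letter from the matching ciphertext letter (mod 26):
J(9)−K(10)=-1≡25 → Z
R(17)−Q(16)=1 → B
Y(24)−P(15)=9 → J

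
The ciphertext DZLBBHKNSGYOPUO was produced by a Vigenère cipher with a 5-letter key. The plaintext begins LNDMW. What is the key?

SMIPF

Subtract each crib letter from the matching ciphertext letter (mod 26):
D(3)−L(11)=-8≡18 → S
Z(25)−N(13)=12 → M
L(11)−D(3)=8 → I
B(1)−M(12)=-11≡15 → P
B(1)−W(22)=-21≡5 → F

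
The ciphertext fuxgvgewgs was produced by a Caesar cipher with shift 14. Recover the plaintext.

rgjshsqise

f(5): 5−14=-9≡17 → r
u(20): 20−14=6 → g
x(23): 23−14=9 → j
g(6): 6−14=-8≡18 → s
v(21): 21−14=7 → h
g(6): 6−14=-8≡18 → s
e(4): 4−14=-10≡16 → q
w(22): 22−14=8 → i
g(6): 6−14=-8≡18 → s
s(18): 18−14=4 → e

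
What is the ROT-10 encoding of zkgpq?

z(25): 25+10=35≡9 → j
k(10): 10+10=20 → u
g(6): 6+10=16 → q
p(15): 15+10=25 → z
q(16): 16+10=26≡0 → a

juqza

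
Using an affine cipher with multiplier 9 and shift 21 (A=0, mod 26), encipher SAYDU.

BVDWT

S(18): 9·18+21=183≡1 → B
A(0): 9·0+21=21 → V
Y(24): 9·24+21=237≡3 → D
D(3): 9·3+21=48≡22 → W
U(20): 9·20+21=201≡19 → T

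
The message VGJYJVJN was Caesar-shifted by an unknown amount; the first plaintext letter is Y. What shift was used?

23

From the crib: V(21)−Y(24)=-3≡23, so the shift is 23.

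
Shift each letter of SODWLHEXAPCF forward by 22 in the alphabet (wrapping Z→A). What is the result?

S(18): 18+22=40≡14 → O
O(14): 14+22=36≡10 → K
D(3): 3+22=25 → Z
W(22): 22+22=44≡18 → S
L(11): 11+22=33≡7 → H
H(7): 7+22=29≡3 → D
E(4): 4+22=26≡0 → A
X(23): 23+22=45≡19 → T
A(0): 0+22=22 → W
P(15): 15+22=37≡11 → L
C(2): 2+22=24 → Y
F(5): 5+22=27≡1 → B

OKZSHDATWLYB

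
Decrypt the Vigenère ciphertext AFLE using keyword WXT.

EISI

Repeat the key across the ciphertext: WXTW
A(0)−W(22): -22≡4 → E
F(5)−X(23): -18≡8 → I
L(11)−T(19): -8≡18 → S
E(4)−W(22): -18≡8 → I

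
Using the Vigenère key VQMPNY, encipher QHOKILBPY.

Repeat the key across the message: VQMPNYVQM
Q(16)+V(21): 37≡11 → L
H(7)+Q(16): 23 → X
O(14)+M(12): 26≡0 → A
K(10)+P(15): 25 → Z
I(8)+N(13): 21 → V
L(11)+Y(24): 35≡9 → J
B(1)+V(21): 22 → W
P(15)+Q(16): 31≡5 → F
Y(24)+M(12): 36≡10 → K

LXAZVJWFK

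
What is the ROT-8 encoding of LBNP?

L(11): 11+8=19 → T
B(1): 1+8=9 → J
N(13): 13+8=21 → V
P(15): 15+8=23 → X

TJVX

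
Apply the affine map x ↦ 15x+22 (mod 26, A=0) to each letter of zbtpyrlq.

hlvnsrfc

z(25): 15·25+22=397≡7 → h
b(1): 15·1+22=37≡11 → l
t(19): 15·19+22=307≡21 → v
p(15): 15·15+22=247≡13 → n
y(24): 15·24+22=382≡18 → s
r(17): 15·17+22=277≡17 → r
l(11): 15·11+22=187≡5 → f
q(16): 15·16+22=262≡2 → c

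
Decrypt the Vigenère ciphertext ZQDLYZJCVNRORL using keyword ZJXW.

AHGPZQMGWEUSSC

Repeat the key across the ciphertext: ZJXWZJXWZJXWZJ
Z(25)−Z(25): 0 → A
Q(16)−J(9): 7 → H
D(3)−X(23): -20≡6 → G
L(11)−W(22): -11≡15 → P
Y(24)−Z(25): -1≡25 → Z
Z(25)−J(9): 16 → Q
J(9)−X(23): -14≡12 → M
C(2)−W(22): -20≡6 → G
V(21)−Z(25): -4≡22 → W
N(13)−J(9): 4 → E
R(17)−X(23): -6≡20 → U
O(14)−W(22): -8≡18 → S
R(17)−Z(25): -8≡18 → S
L(11)−J(9): 2 → C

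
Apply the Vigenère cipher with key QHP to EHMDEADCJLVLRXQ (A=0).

Repeat the key across the message: QHPQHPQHPQHPQHP
E(4)+Q(16): 20 → U
H(7)+H(7): 14 → O
M(12)+P(15): 27≡1 → B
D(3)+Q(16): 19 → T
E(4)+H(7): 11 → L
A(0)+P(15): 15 → P
D(3)+Q(16): 19 → T
C(2)+H(7): 9 → J
J(9)+P(15): 24 → Y
L(11)+Q(16): 27≡1 → B
V(21)+H(7): 28≡2 → C
L(11)+P(15): 26≡0 → A
R(17)+Q(16): 33≡7 → H
X(23)+H(7): 30≡4 → E
Q(16)+P(15): 31≡5 → F

UOBTLPTJYBCAHEF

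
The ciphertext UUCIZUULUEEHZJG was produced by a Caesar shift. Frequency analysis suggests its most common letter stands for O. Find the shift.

The most frequent ciphertext letter is U (appears 5 times).
U is position 20; O is position 14.
Shift = 6.

6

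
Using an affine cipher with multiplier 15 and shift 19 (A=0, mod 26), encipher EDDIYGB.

E(4): 15·4+19=79≡1 → B
D(3): 15·3+19=64≡12 → M
D(3): 15·3+19=64≡12 → M
I(8): 15·8+19=139≡9 → J
Y(24): 15·24+19=379≡15 → P
G(6): 15·6+19=109≡5 → F
B(1): 15·1+19=34≡8 → I

BMMJPFI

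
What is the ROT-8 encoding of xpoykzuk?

x(23): 23+8=31≡5 → f
p(15): 15+8=23 → x
o(14): 14+8=22 → w
y(24): 24+8=32≡6 → g
k(10): 10+8=18 → s
z(25): 25+8=33≡7 → h
u(20): 20+8=28≡2 → c
k(10): 10+8=18 → s

fxwgshcs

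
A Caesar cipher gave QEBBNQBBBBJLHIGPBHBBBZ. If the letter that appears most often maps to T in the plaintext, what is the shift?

The most frequent ciphertext letter is B (appears 10 times).
B is position 1; T is position 19.
Shift = -18≡8.

8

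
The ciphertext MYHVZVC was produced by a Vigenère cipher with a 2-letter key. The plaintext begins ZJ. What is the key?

NP

Subtract each crib letter from the matching ciphertext letter (mod 26):
M(12)−Z(25)=-13≡13 → N
Y(24)−J(9)=15 → P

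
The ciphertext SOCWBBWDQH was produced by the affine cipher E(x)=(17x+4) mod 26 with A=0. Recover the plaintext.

KWGYJJYDQR

The inverse of 17 mod 26 is 23, since 17·23=391≡1. Apply D(y)=23·(y−4) mod 26:
S(18): 23·(18−4)=322≡10 → K
O(14): 23·(14−4)=230≡22 → W
C(2): 23·(2−4)=-46≡6 → G
W(22): 23·(22−4)=414≡24 → Y
B(1): 23·(1−4)=-69≡9 → J
B(1): 23·(1−4)=-69≡9 → J
W(22): 23·(22−4)=414≡24 → Y
D(3): 23·(3−4)=-23≡3 → D
Q(16): 23·(16−4)=276≡16 → Q
H(7): 23·(7−4)=69≡17 → R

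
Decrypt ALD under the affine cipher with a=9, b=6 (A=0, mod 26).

The inverse of 9 mod 26 is 3, since 9·3=27≡1. Apply D(y)=3·(y−6) mod 26:
A(0): 3·(0−6)=-18≡8 → I
L(11): 3·(11−6)=15 → P
D(3): 3·(3−6)=-9≡17 → R

IPR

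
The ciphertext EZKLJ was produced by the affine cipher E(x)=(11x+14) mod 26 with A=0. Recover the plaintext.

The inverse of 11 mod 26 is 19, since 11·19=209≡1. Apply D(y)=19·(y−14) mod 26:
E(4): 19·(4−14)=-190≡18 → S
Z(25): 19·(25−14)=209≡1 → B
K(10): 19·(10−14)=-76≡2 → C
L(11): 19·(11−14)=-57≡21 → V
J(9): 19·(9−14)=-95≡9 → J

SBCVJ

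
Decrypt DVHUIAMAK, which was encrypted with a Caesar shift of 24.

FXJWKCOCM

D(3): 3−24=-21≡5 → F
V(21): 21−24=-3≡23 → X
H(7): 7−24=-17≡9 → J
U(20): 20−24=-4≡22 → W
I(8): 8−24=-16≡10 → K
A(0): 0−24=-24≡2 → C
M(12): 12−24=-12≡14 → O
A(0): 0−24=-24≡2 → C
K(10): 10−24=-14≡12 → M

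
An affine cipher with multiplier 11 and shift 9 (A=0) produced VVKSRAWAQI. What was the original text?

UUTPWLNLDH

The inverse of 11 mod 26 is 19, since 11·19=209≡1. Apply D(y)=19·(y−9) mod 26:
V(21): 19·(21−9)=228≡20 → U
V(21): 19·(21−9)=228≡20 → U
K(10): 19·(10−9)=19 → T
S(18): 19·(18−9)=171≡15 → P
R(17): 19·(17−9)=152≡22 → W
A(0): 19·(0−9)=-171≡11 → L
W(22): 19·(22−9)=247≡13 → N
A(0): 19·(0−9)=-171≡11 → L
Q(16): 19·(16−9)=133≡3 → D
I(8): 19·(8−9)=-19≡7 → H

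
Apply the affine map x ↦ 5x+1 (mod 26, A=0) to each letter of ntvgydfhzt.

oscfrqakws

n(13): 5·13+1=66≡14 → o
t(19): 5·19+1=96≡18 → s
v(21): 5·21+1=106≡2 → c
g(6): 5·6+1=31≡5 → f
y(24): 5·24+1=121≡17 → r
d(3): 5·3+1=16 → q
f(5): 5·5+1=26≡0 → a
h(7): 5·7+1=36≡10 → k
z(25): 5·25+1=126≡22 → w
t(19): 5·19+1=96≡18 → s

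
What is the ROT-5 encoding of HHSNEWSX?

MMXSJBXC

H(7): 7+5=12 → M
H(7): 7+5=12 → M
S(18): 18+5=23 → X
N(13): 13+5=18 → S
E(4): 4+5=9 → J
W(22): 22+5=27≡1 → B
S(18): 18+5=23 → X
X(23): 23+5=28≡2 → C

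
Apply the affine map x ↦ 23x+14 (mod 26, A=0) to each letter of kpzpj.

kvrvn

k(10): 23·10+14=244≡10 → k
p(15): 23·15+14=359≡21 → v
z(25): 23·25+14=589≡17 → r
p(15): 23·15+14=359≡21 → v
j(9): 23·9+14=221≡13 → n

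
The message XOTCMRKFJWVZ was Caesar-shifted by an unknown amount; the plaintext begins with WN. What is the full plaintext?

From the crib: X(23)−W(22)=1, so the shift is 1.
Subtract 1 from each ciphertext letter:
X(23): 23−1=22 → W
O(14): 14−1=13 → N
T(19): 19−1=18 → S
C(2): 2−1=1 → B
M(12): 12−1=11 → L
R(17): 17−1=16 → Q
K(10): 10−1=9 → J
F(5): 5−1=4 → E
J(9): 9−1=8 → I
W(22): 22−1=21 → V
V(21): 21−1=20 → U
Z(25): 25−1=24 → Y

WNSBLQJEIVUY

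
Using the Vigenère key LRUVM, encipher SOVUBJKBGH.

DFPPNUBVBT

Repeat the key across the message: LRUVMLRUVM
S(18)+L(11): 29≡3 → D
O(14)+R(17): 31≡5 → F
V(21)+U(20): 41≡15 → P
U(20)+V(21): 41≡15 → P
B(1)+M(12): 13 → N
J(9)+L(11): 20 → U
K(10)+R(17): 27≡1 → B
B(1)+U(20): 21 → V
G(6)+V(21): 27≡1 → B
H(7)+M(12): 19 → T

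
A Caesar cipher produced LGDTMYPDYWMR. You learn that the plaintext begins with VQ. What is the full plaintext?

From the crib: L(11)−V(21)=-10≡16, so the shift is 16.
Subtract 16 from each ciphertext letter:
L(11): 11−16=-5≡21 → V
G(6): 6−16=-10≡16 → Q
D(3): 3−16=-13≡13 → N
T(19): 19−16=3 → D
M(12): 12−16=-4≡22 → W
Y(24): 24−16=8 → I
P(15): 15−16=-1≡25 → Z
D(3): 3−16=-13≡13 → N
Y(24): 24−16=8 → I
W(22): 22−16=6 → G
M(12): 12−16=-4≡22 → W
R(17): 17−16=1 → B

VQNDWIZNIGWB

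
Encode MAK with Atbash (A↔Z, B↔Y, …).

M(12) → N(13)
A(0) → Z(25)
K(10) → P(15)

NZP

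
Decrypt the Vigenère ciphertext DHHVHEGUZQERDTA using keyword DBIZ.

Repeat the key across the ciphertext: DBIZDBIZDBIZDBI
D(3)−D(3): 0 → A
H(7)−B(1): 6 → G
H(7)−I(8): -1≡25 → Z
V(21)−Z(25): -4≡22 → W
H(7)−D(3): 4 → E
E(4)−B(1): 3 → D
G(6)−I(8): -2≡24 → Y
U(20)−Z(25): -5≡21 → V
Z(25)−D(3): 22 → W
Q(16)−B(1): 15 → P
E(4)−I(8): -4≡22 → W
R(17)−Z(25): -8≡18 → S
D(3)−D(3): 0 → A
T(19)−B(1): 18 → S
A(0)−I(8): -8≡18 → S

AGZWEDYVWPWSASS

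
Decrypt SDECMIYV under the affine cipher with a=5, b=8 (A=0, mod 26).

CZUEGAYN

The inverse of 5 mod 26 is 21, since 5·21=105≡1. Apply D(y)=21·(y−8) mod 26:
S(18): 21·(18−8)=210≡2 → C
D(3): 21·(3−8)=-105≡25 → Z
E(4): 21·(4−8)=-84≡20 → U
C(2): 21·(2−8)=-126≡4 → E
M(12): 21·(12−8)=84≡6 → G
I(8): 21·(8−8)=0 → A
Y(24): 21·(24−8)=336≡24 → Y
V(21): 21·(21−8)=273≡13 → N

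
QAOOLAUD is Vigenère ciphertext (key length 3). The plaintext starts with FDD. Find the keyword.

LXL

Subtract each crib letter from the matching ciphertext letter (mod 26):
Q(16)−F(5)=11 → L
A(0)−D(3)=-3≡23 → X
O(14)−D(3)=11 → L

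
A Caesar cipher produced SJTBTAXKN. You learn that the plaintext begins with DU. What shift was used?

From the crib: S(18)−D(3)=15, so the shift is 15.

15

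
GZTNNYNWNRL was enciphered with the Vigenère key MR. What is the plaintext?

UIHWBHBFBAZ

Repeat the key across the ciphertext: MRMRMRMRMRM
G(6)−M(12): -6≡20 → U
Z(25)−R(17): 8 → I
T(19)−M(12): 7 → H
N(13)−R(17): -4≡22 → W
N(13)−M(12): 1 → B
Y(24)−R(17): 7 → H
N(13)−M(12): 1 → B
W(22)−R(17): 5 → F
N(13)−M(12): 1 → B
R(17)−R(17): 0 → A
L(11)−M(12): -1≡25 → Z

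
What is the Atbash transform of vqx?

v(21) → e(4)
q(16) → j(9)
x(23) → c(2)

ejc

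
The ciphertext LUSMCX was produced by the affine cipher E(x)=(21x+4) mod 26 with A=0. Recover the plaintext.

The inverse of 21 mod 26 is 5, since 21·5=105≡1. Apply D(y)=5·(y−4) mod 26:
L(11): 5·(11−4)=35≡9 → J
U(20): 5·(20−4)=80≡2 → C
S(18): 5·(18−4)=70≡18 → S
M(12): 5·(12−4)=40≡14 → O
C(2): 5·(2−4)=-10≡16 → Q
X(23): 5·(23−4)=95≡17 → R

JCSOQR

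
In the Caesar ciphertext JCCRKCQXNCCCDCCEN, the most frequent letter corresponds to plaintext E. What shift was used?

24

The most frequent ciphertext letter is C (appears 8 times).
C is position 2; E is position 4.
Shift = -2≡24.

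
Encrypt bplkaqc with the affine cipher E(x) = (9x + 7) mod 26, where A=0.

b(1): 9·1+7=16 → q
p(15): 9·15+7=142≡12 → m
l(11): 9·11+7=106≡2 → c
k(10): 9·10+7=97≡19 → t
a(0): 9·0+7=7 → h
q(16): 9·16+7=151≡21 → v
c(2): 9·2+7=25 → z

qmcthvz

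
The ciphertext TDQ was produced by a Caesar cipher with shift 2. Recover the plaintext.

T(19): 19−2=17 → R
D(3): 3−2=1 → B
Q(16): 16−2=14 → O

RBO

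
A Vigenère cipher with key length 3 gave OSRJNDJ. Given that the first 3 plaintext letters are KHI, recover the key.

ELJ

Subtract each crib letter from the matching ciphertext letter (mod 26):
O(14)−K(10)=4 → E
S(18)−H(7)=11 → L
R(17)−I(8)=9 → J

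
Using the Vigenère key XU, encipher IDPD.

FXMX

Repeat the key across the message: XUXU
I(8)+X(23): 31≡5 → F
D(3)+U(20): 23 → X
P(15)+X(23): 38≡12 → M
D(3)+U(20): 23 → X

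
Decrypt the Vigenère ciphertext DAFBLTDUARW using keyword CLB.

BPEZASBJZPL

Repeat the key across the ciphertext: CLBCLBCLBCL
D(3)−C(2): 1 → B
A(0)−L(11): -11≡15 → P
F(5)−B(1): 4 → E
B(1)−C(2): -1≡25 → Z
L(11)−L(11): 0 → A
T(19)−B(1): 18 → S
D(3)−C(2): 1 → B
U(20)−L(11): 9 → J
A(0)−B(1): -1≡25 → Z
R(17)−C(2): 15 → P
W(22)−L(11): 11 → L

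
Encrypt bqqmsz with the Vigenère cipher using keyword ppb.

qfrbha

Repeat the key across the message: ppbppb
b(1)+p(15): 16 → q
q(16)+p(15): 31≡5 → f
q(16)+b(1): 17 → r
m(12)+p(15): 27≡1 → b
s(18)+p(15): 33≡7 → h
z(25)+b(1): 26≡0 → a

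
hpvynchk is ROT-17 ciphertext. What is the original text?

qyehwlqt

h(7): 7−17=-10≡16 → q
p(15): 15−17=-2≡24 → y
v(21): 21−17=4 → e
y(24): 24−17=7 → h
n(13): 13−17=-4≡22 → w
c(2): 2−17=-15≡11 → l
h(7): 7−17=-10≡16 → q
k(10): 10−17=-7≡19 → t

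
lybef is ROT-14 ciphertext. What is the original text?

xknqr

l(11): 11−14=-3≡23 → x
y(24): 24−14=10 → k
b(1): 1−14=-13≡13 → n
e(4): 4−14=-10≡16 → q
f(5): 5−14=-9≡17 → r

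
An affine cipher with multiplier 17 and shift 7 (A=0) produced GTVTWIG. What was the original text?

The inverse of 17 mod 26 is 23, since 17·23=391≡1. Apply D(y)=23·(y−7) mod 26:
G(6): 23·(6−7)=-23≡3 → D
T(19): 23·(19−7)=276≡16 → Q
V(21): 23·(21−7)=322≡10 → K
T(19): 23·(19−7)=276≡16 → Q
W(22): 23·(22−7)=345≡7 → H
I(8): 23·(8−7)=23 → X
G(6): 23·(6−7)=-23≡3 → D

DQKQHXD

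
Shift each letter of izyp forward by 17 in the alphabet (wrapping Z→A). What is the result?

i(8): 8+17=25 → z
z(25): 25+17=42≡16 → q
y(24): 24+17=41≡15 → p
p(15): 15+17=32≡6 → g

zqpg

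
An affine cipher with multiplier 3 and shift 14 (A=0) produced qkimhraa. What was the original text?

The inverse of 3 mod 26 is 9, since 3·9=27≡1. Apply D(y)=9·(y−14) mod 26:
q(16): 9·(16−14)=18 → s
k(10): 9·(10−14)=-36≡16 → q
i(8): 9·(8−14)=-54≡24 → y
m(12): 9·(12−14)=-18≡8 → i
h(7): 9·(7−14)=-63≡15 → p
r(17): 9·(17−14)=27≡1 → b
a(0): 9·(0−14)=-126≡4 → e
a(0): 9·(0−14)=-126≡4 → e

sqyipbee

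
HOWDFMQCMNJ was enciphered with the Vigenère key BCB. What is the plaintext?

Repeat the key across the ciphertext: BCBBCBBCBBC
H(7)−B(1): 6 → G
O(14)−C(2): 12 → M
W(22)−B(1): 21 → V
D(3)−B(1): 2 → C
F(5)−C(2): 3 → D
M(12)−B(1): 11 → L
Q(16)−B(1): 15 → P
C(2)−C(2): 0 → A
M(12)−B(1): 11 → L
N(13)−B(1): 12 → M
J(9)−C(2): 7 → H

GMVCDLPALMH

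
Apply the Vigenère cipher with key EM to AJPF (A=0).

Repeat the key across the message: EMEM
A(0)+E(4): 4 → E
J(9)+M(12): 21 → V
P(15)+E(4): 19 → T
F(5)+M(12): 17 → R

EVTR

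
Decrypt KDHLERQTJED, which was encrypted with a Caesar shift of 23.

NGKOHUTWMHG

K(10): 10−23=-13≡13 → N
D(3): 3−23=-20≡6 → G
H(7): 7−23=-16≡10 → K
L(11): 11−23=-12≡14 → O
E(4): 4−23=-19≡7 → H
R(17): 17−23=-6≡20 → U
Q(16): 16−23=-7≡19 → T
T(19): 19−23=-4≡22 → W
J(9): 9−23=-14≡12 → M
E(4): 4−23=-19≡7 → H
D(3): 3−23=-20≡6 → G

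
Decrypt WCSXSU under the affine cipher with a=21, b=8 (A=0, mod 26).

The inverse of 21 mod 26 is 5, since 21·5=105≡1. Apply D(y)=5·(y−8) mod 26:
W(22): 5·(22−8)=70≡18 → S
C(2): 5·(2−8)=-30≡22 → W
S(18): 5·(18−8)=50≡24 → Y
X(23): 5·(23−8)=75≡23 → X
S(18): 5·(18−8)=50≡24 → Y
U(20): 5·(20−8)=60≡8 → I

SWYXYI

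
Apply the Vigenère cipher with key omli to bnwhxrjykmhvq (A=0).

pzhpldugyysde

Repeat the key across the message: omliomliomlio
b(1)+o(14): 15 → p
n(13)+m(12): 25 → z
w(22)+l(11): 33≡7 → h
h(7)+i(8): 15 → p
x(23)+o(14): 37≡11 → l
r(17)+m(12): 29≡3 → d
j(9)+l(11): 20 → u
y(24)+i(8): 32≡6 → g
k(10)+o(14): 24 → y
m(12)+m(12): 24 → y
h(7)+l(11): 18 → s
v(21)+i(8): 29≡3 → d
q(16)+o(14): 30≡4 → e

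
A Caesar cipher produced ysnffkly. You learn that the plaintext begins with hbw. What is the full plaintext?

hbwootuh

From the crib: y(24)−h(7)=17, so the shift is 17.
Subtract 17 from each ciphertext letter:
y(24): 24−17=7 → h
s(18): 18−17=1 → b
n(13): 13−17=-4≡22 → w
f(5): 5−17=-12≡14 → o
f(5): 5−17=-12≡14 → o
k(10): 10−17=-7≡19 → t
l(11): 11−17=-6≡20 → u
y(24): 24−17=7 → h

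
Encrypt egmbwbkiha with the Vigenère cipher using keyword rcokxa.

vialtbbkvk

Repeat the key across the message: rcokxarcok
e(4)+r(17): 21 → v
g(6)+c(2): 8 → i
m(12)+o(14): 26≡0 → a
b(1)+k(10): 11 → l
w(22)+x(23): 45≡19 → t
b(1)+a(0): 1 → b
k(10)+r(17): 27≡1 → b
i(8)+c(2): 10 → k
h(7)+o(14): 21 → v
a(0)+k(10): 10 → k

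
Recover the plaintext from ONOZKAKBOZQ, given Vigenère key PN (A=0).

Repeat the key across the ciphertext: PNPNPNPNPNP
O(14)−P(15): -1≡25 → Z
N(13)−N(13): 0 → A
O(14)−P(15): -1≡25 → Z
Z(25)−N(13): 12 → M
K(10)−P(15): -5≡21 → V
A(0)−N(13): -13≡13 → N
K(10)−P(15): -5≡21 → V
B(1)−N(13): -12≡14 → O
O(14)−P(15): -1≡25 → Z
Z(25)−N(13): 12 → M
Q(16)−P(15): 1 → B

ZAZMVNVOZMB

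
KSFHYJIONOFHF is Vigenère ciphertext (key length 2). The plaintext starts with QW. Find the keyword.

UW

Subtract each crib letter from the matching ciphertext letter (mod 26):
K(10)−Q(16)=-6≡20 → U
S(18)−W(22)=-4≡22 → W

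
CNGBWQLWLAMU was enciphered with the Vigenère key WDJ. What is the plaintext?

GKXFTHPTCEJL

Repeat the key across the ciphertext: WDJWDJWDJWDJ
C(2)−W(22): -20≡6 → G
N(13)−D(3): 10 → K
G(6)−J(9): -3≡23 → X
B(1)−W(22): -21≡5 → F
W(22)−D(3): 19 → T
Q(16)−J(9): 7 → H
L(11)−W(22): -11≡15 → P
W(22)−D(3): 19 → T
L(11)−J(9): 2 → C
A(0)−W(22): -22≡4 → E
M(12)−D(3): 9 → J
U(20)−J(9): 11 → L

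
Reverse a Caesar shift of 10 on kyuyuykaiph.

aokokoaqyfx

k(10): 10−10=0 → a
y(24): 24−10=14 → o
u(20): 20−10=10 → k
y(24): 24−10=14 → o
u(20): 20−10=10 → k
y(24): 24−10=14 → o
k(10): 10−10=0 → a
a(0): 0−10=-10≡16 → q
i(8): 8−10=-2≡24 → y
p(15): 15−10=5 → f
h(7): 7−10=-3≡23 → x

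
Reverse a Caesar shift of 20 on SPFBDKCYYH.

S(18): 18−20=-2≡24 → Y
P(15): 15−20=-5≡21 → V
F(5): 5−20=-15≡11 → L
B(1): 1−20=-19≡7 → H
D(3): 3−20=-17≡9 → J
K(10): 10−20=-10≡16 → Q
C(2): 2−20=-18≡8 → I
Y(24): 24−20=4 → E
Y(24): 24−20=4 → E
H(7): 7−20=-13≡13 → N

YVLHJQIEEN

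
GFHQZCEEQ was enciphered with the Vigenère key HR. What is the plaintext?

Repeat the key across the ciphertext: HRHRHRHRH
G(6)−H(7): -1≡25 → Z
F(5)−R(17): -12≡14 → O
H(7)−H(7): 0 → A
Q(16)−R(17): -1≡25 → Z
Z(25)−H(7): 18 → S
C(2)−R(17): -15≡11 → L
E(4)−H(7): -3≡23 → X
E(4)−R(17): -13≡13 → N
Q(16)−H(7): 9 → J

ZOAZSLXNJ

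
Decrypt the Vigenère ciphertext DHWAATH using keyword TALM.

KHLOHTW

Repeat the key across the ciphertext: TALMTAL
D(3)−T(19): -16≡10 → K
H(7)−A(0): 7 → H
W(22)−L(11): 11 → L
A(0)−M(12): -12≡14 → O
A(0)−T(19): -19≡7 → H
T(19)−A(0): 19 → T
H(7)−L(11): -4≡22 → W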